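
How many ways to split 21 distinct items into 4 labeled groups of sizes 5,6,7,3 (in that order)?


21! = 51090942171709440000
Denominator: 5!=120 * 6!=720 * 7!=5040 * 3!=6
Coefficient = 51090942171709440000 / 2612736000 = 19554575040

19554575040


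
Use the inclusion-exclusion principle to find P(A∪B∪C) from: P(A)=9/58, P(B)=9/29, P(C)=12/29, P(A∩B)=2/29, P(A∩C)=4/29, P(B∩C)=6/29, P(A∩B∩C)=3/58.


P(A∪B∪C) = P(A)+P(B)+P(C) - P(AB)-P(AC)-P(BC) + P(ABC)
= 9/58+9/29+12/29 - 2/29-4/29-6/29 + 3/58
= 15/29

15/29


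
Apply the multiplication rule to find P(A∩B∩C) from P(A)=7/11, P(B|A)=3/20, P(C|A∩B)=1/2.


P(A∩B∩C) = P(A) * P(B|A) * P(C|A∩B)
= 7/11 * 3/20 * 1/2
= 21/220 * 1/2 = 21/440

21/440


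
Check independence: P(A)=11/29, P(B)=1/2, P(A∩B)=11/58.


P(A)*P(B) = 11/29*1/2 = 11/58
P(A∩B) = 11/58, which equals P(A)P(B), so independent

Yes, A and B are independent


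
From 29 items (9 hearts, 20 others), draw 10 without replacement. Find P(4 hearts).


P(X=4) = C(9,4)*C(20,6) / C(29,10)
= 126*38760 / 20030010
= 4883760/20030010 = 23256/95381

23256/95381


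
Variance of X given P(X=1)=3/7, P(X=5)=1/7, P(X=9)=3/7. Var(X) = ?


E[X] = 5, E[X^2] = 271/7
Var(X) = E[X^2] - (E[X])^2 = 271/7 - (5)^2 = 96/7

96/7


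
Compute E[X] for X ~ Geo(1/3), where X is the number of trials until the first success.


For geometric (trials until first success), E[X] = 1/p = 1/(1/3) = 3

3


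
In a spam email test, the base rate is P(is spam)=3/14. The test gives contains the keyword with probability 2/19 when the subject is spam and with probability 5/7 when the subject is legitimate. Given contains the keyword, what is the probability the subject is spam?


P(A) = P(A|B)P(B) + P(A|B')P(B') = 2/19*3/14 + 5/7*11/14 = 1087/1862
P(B|A) = P(A|B)P(B)/P(A) = (3/133)/(1087/1862) = 42/1087

42/1087


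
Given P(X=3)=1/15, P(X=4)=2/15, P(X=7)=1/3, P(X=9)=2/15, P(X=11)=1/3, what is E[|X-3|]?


E[|X-3|] = sum(g(x)*P(x))
= 0*1/15 + 1*2/15 + 4*1/3 + 6*2/15 + 8*1/3
= 74/15

74/15


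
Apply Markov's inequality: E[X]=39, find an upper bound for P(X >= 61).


Markov: P(X >= a) <= E[X]/a
P(X >= 61) <= 39/61

39/61


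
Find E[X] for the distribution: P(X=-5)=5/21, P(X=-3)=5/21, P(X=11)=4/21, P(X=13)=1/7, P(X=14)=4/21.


E[X] = sum(x * P(x))
= -5*5/21 - 3*5/21 + 11*4/21 + 13*1/7 + 14*4/21
= 33/7

33/7


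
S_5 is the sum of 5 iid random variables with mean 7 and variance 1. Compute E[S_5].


E[S_n] = n*E[X_1] = 5*7 = 35

35


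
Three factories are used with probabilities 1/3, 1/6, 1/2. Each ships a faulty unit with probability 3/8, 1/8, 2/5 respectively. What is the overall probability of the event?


P(A) = P(A|B1)P(B1) + P(A|B2)P(B2) + P(A|B3)P(B3)
= 3/8*1/3 + 1/8*1/6 + 2/5*1/2
= 1/8 + 1/48 + 1/5 = 83/240

83/240


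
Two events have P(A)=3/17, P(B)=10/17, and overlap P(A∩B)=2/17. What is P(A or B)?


P(A∪B) = P(A) + P(B) - P(A∩B)
= 3/17 + 10/17 - 2/17 = 11/17

11/17


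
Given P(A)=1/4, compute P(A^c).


P(A') = 1 - P(A) = 1 - 1/4 = 3/4

3/4


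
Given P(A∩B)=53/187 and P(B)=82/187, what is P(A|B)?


P(A|B) = P(A∩B)/P(B) = (53/187)/(82/187) = 53/82

53/82


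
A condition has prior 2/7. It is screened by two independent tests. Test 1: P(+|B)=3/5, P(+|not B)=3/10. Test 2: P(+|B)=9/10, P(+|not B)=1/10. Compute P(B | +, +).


After test 1: P(+) = 3/5*2/7 + 3/10*5/7 = 27/70
P(B|+) = (6/35)/(27/70) = 4/9
After test 2 (use post1 as new prior): P(+) = 9/10*4/9 + 1/10*5/9 = 41/90
P(B|+,+) = (2/5)/(41/90) = 36/41

36/41


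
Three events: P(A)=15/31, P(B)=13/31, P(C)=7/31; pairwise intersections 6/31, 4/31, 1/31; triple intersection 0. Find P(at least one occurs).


P(A∪B∪C) = P(A)+P(B)+P(C) - P(AB)-P(AC)-P(BC) + P(ABC)
= 15/31+13/31+7/31 - 6/31-4/31-1/31 + 0
= 24/31

24/31


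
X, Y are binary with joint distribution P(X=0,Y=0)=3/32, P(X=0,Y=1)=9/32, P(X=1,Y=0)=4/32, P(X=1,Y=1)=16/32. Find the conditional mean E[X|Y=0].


P(Y=0) = 7/32
E[X|Y=0] = (0*3 + 1*4)/7 = 4/7

4/7


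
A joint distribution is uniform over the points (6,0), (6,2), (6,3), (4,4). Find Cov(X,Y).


E[X]=11/2, E[Y]=9/4, E[XY]=23/2
Cov(X,Y) = E[XY] - E[X]E[Y] = 23/2 - 11/2*9/4 = -7/8

-7/8


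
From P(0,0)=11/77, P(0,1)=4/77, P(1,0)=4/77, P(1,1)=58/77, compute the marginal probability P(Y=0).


P(Y=0) = P(0,0)+P(1,0) = 11/77 + 4/77 = 15/77

15/77


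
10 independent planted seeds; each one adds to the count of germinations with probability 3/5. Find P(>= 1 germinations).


P(at least one) = 1 - P(none)
P(none) = (1 - 3/5)^10 = (2/5)^10 = 1024/9765625
P(at least one) = 1 - 1024/9765625 = 9764601/9765625

9764601/9765625


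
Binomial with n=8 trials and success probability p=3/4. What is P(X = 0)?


P(X=0) = C(8,0) * p^0 * (1-p)^8
= 1 * 1 * 1/65536
= 1/65536

1/65536


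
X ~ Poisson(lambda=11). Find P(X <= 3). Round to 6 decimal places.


P(X<=3) = e^(-11)*11^0/0! + e^(-11)*11^1/1! + e^(-11)*11^2/2! + e^(-11)*11^3/3!
≈ 0.0000167017 + 0.0001837187 + 0.0010104529 + 0.0037049940
= 0.0049158673
≈ 0.004916

0.004916


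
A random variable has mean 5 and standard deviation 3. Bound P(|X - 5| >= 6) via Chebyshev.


k = 6/3 = 2
Chebyshev: P(|X-mu| >= k*sigma) <= 1/k^2 = 1/2^2 = 1/4

1/4


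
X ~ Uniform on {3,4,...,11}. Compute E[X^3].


E[X^3] = (1/9) * sum(x^3 for x=3..11)
= 4347/9 = 483

483


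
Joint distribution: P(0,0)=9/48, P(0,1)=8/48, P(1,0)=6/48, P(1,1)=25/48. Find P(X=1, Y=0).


Read from table: P(X=1, Y=0) = 6/48 = 1/8

1/8


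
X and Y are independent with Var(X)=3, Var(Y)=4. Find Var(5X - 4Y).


Independence => Cov(X,Y)=0
Var(5X - 4Y) = 5^2*Var(X) + (-4)^2*Var(Y)
= 25*3 + 16*4 = 139

139


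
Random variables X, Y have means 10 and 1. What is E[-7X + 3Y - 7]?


E[-7X + 3Y - 7] = -7*E[X] + 3*E[Y] - 7
= (-7)*(10) + (3)*(1) + (-7)
= -70 + 3 - 7 = -74

-74


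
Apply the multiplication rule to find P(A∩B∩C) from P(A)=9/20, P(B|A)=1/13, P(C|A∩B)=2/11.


P(A∩B∩C) = P(A) * P(B|A) * P(C|A∩B)
= 9/20 * 1/13 * 2/11
= 9/260 * 2/11 = 9/1430

9/1430


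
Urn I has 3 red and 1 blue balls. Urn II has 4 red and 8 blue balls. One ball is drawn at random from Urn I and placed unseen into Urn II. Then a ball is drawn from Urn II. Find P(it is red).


P(transfer red) = 3/4; P(transfer blue) = 1/4
If red transferred: Urn II has 5 red of 13, so P(red|red moved) = 5/13
If blue transferred: Urn II has 4 red of 13, so P(red|blue moved) = 4/13
By total probability: P(red) = 3/4*5/13 + 1/4*4/13 = 19/52

19/52


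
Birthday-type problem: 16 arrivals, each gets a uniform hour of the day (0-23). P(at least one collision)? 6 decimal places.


P(all different) = prod((24-i)/24 for i=0..15) = 0.001270
P(at least one match) = 1 - 0.001270 = 0.998730

0.998730


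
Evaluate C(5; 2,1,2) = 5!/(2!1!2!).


5! = 120
Denominator: 2!=2 * 1!=1 * 2!=2
Coefficient = 120 / 4 = 30

30


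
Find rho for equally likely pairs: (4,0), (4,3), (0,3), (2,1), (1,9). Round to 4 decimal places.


Cov(X,Y) = -2.4400, Var(X) = 2.5600, Var(Y) = 9.7600
rho = Cov/(sqrt(VarX)*sqrt(VarY)) = -0.4881

-0.4881


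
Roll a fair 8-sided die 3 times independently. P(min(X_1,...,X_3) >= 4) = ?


P(min >= 4) = P(all X_i >= 4) = (P(X_1 >= 4))^3
= (5/8)^3 = 125/512

125/512


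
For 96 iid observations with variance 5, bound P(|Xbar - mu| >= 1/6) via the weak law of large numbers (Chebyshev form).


Var(Xbar) = Var(X)/n = 5/96
Chebyshev: P(|Xbar-mu| >= 1/6) <= Var(Xbar)/(1/6)^2 = (5/96)/(1/36) = 15/8
Bound exceeds 1, so trivial bound: 1

1


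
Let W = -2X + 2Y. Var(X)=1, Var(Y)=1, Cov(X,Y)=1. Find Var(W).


Var(-2X + 2Y) = (-2)^2*Var(X) + 2^2*Var(Y) + 2*(-2)*2*Cov(X,Y)
= 4*1 + 4*1 - 8*1
= 4 + 4 - 8 = 0

0


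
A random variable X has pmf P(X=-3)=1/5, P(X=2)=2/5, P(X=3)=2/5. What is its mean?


E[X] = sum(x * P(x))
= -3*1/5 + 2*2/5 + 3*2/5
= 7/5

7/5


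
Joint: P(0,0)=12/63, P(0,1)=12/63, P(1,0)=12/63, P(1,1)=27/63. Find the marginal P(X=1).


P(X=1) = P(1,0)+P(1,1) = 12/63 + 27/63 = 39/63 = 13/21

13/21


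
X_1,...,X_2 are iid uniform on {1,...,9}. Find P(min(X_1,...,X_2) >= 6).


P(min >= 6) = P(all X_i >= 6) = (P(X_1 >= 6))^2
= (4/9)^2 = 16/81

16/81


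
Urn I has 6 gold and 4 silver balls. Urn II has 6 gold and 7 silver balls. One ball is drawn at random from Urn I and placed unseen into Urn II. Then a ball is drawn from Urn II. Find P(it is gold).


P(transfer gold) = 6/10 = 3/5; P(transfer silver) = 2/5
If gold transferred: Urn II has 7 gold of 14, so P(gold|gold moved) = 1/2
If silver transferred: Urn II has 6 gold of 14, so P(gold|silver moved) = 3/7
By total probability: P(gold) = 3/5*1/2 + 2/5*3/7 = 33/70

33/70


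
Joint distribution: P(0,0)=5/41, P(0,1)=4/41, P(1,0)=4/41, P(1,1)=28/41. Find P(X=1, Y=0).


Read from table: P(X=1, Y=0) = 4/41

4/41


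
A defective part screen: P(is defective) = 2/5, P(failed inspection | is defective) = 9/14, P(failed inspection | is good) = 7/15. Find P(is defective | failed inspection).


P(A) = P(A|B)P(B) + P(A|B')P(B') = 9/14*2/5 + 7/15*3/5 = 94/175
P(B|A) = P(A|B)P(B)/P(A) = (9/35)/(94/175) = 45/94

45/94


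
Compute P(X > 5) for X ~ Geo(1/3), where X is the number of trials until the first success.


P(X > 5) = P(first 5 trials all fail) = (1-p)^5 = (2/3)^5 = 32/243

32/243


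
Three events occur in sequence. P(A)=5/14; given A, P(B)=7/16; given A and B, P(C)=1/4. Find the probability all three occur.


P(A∩B∩C) = P(A) * P(B|A) * P(C|A∩B)
= 5/14 * 7/16 * 1/4
= 5/32 * 1/4 = 5/128

5/128


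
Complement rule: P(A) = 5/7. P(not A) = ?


P(A') = 1 - P(A) = 1 - 5/7 = 2/7

2/7


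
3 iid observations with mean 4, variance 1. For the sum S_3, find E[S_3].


E[S_n] = n*E[X_1] = 3*4 = 12

12


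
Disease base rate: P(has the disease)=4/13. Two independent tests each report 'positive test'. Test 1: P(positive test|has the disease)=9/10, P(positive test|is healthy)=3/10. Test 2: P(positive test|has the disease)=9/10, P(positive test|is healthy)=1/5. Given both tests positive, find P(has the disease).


After test 1: P(+) = 9/10*4/13 + 3/10*9/13 = 63/130
P(B|+) = (18/65)/(63/130) = 4/7
After test 2 (use post1 as new prior): P(+) = 9/10*4/7 + 1/5*3/7 = 3/5
P(B|+,+) = (18/35)/(3/5) = 6/7

6/7


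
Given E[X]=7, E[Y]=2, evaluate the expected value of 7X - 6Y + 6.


E[7X - 6Y + 6] = 7*E[X] - 6*E[Y] + 6
= (7)*(7) + (-6)*(2) + (6)
= 49 - 12 + 6 = 43

43


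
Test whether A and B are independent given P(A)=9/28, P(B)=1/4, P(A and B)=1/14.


P(A)*P(B) = 9/28*1/4 = 9/112
P(A∩B) = 1/14 != 9/112, so not independent

No, A and B are not independent


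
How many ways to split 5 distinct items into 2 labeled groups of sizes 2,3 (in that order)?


5! = 120
Denominator: 2!=2 * 3!=6
Coefficient = 120 / 12 = 10

10


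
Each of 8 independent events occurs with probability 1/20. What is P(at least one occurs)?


P(at least one) = 1 - P(none)
P(none) = (1 - 1/20)^8 = (19/20)^8 = 16983563041/25600000000
P(at least one) = 1 - 16983563041/25600000000 = 8616436959/25600000000

8616436959/25600000000


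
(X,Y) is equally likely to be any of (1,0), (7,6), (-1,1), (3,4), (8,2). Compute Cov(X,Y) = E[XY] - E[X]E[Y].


E[X]=18/5, E[Y]=13/5, E[XY]=69/5
Cov(X,Y) = E[XY] - E[X]E[Y] = 69/5 - 18/5*13/5 = 111/25

111/25


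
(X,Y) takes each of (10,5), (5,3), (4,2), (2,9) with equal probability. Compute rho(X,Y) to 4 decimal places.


Cov(X,Y) = -2.1875, Var(X) = 8.6875, Var(Y) = 7.1875
rho = Cov/(sqrt(VarX)*sqrt(VarY)) = -0.2768

-0.2768


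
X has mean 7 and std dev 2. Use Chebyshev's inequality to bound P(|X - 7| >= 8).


k = 8/2 = 4
Chebyshev: P(|X-mu| >= k*sigma) <= 1/k^2 = 1/4^2 = 1/16

1/16


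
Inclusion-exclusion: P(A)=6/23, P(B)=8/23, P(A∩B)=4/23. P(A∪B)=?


P(A∪B) = P(A) + P(B) - P(A∩B)
= 6/23 + 8/23 - 4/23 = 10/23

10/23


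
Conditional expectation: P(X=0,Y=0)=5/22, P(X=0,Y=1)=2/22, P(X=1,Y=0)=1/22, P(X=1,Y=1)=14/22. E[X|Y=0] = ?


P(Y=0) = 6/22
E[X|Y=0] = (0*5 + 1*1)/6 = 1/6

1/6


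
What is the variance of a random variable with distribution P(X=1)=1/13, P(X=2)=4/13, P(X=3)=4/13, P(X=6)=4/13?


E[X] = 45/13, E[X^2] = 197/13
Var(X) = E[X^2] - (E[X])^2 = 197/13 - (45/13)^2 = 536/169

536/169


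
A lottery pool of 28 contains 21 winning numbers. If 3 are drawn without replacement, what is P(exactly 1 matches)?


P(X=1) = C(21,1)*C(7,2) / C(28,3)
= 21*21 / 3276
= 441/3276 = 7/52

7/52


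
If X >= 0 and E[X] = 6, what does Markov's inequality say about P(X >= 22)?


Markov: P(X >= a) <= E[X]/a
P(X >= 22) <= 6/22 = 3/11

3/11


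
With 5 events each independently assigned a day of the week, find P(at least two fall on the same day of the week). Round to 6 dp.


P(all different) = prod((7-i)/7 for i=0..4) = 0.149938
P(at least one match) = 1 - 0.149938 = 0.850062

0.850062


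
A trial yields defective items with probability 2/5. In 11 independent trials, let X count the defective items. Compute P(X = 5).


P(X=5) = C(11,5) * p^5 * (1-p)^6
= 462 * 32/3125 * 729/15625
= 10777536/48828125

10777536/48828125


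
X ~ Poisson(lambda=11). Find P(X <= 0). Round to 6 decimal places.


P(X<=0) = e^(-11)*11^0/0!
≈ 0.0000167017
≈ 0.000017

0.000017


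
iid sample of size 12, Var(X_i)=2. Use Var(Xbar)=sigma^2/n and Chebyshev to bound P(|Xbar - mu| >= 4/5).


Var(Xbar) = Var(X)/n = 2/12
Chebyshev: P(|Xbar-mu| >= 4/5) <= Var(Xbar)/(4/5)^2 = (1/6)/(16/25) = 25/96

25/96


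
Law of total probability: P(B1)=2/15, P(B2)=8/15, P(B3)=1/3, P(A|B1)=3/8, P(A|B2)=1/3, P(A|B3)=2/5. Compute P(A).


P(A) = P(A|B1)P(B1) + P(A|B2)P(B2) + P(A|B3)P(B3)
= 3/8*2/15 + 1/3*8/15 + 2/5*1/3
= 1/20 + 8/45 + 2/15 = 13/36

13/36


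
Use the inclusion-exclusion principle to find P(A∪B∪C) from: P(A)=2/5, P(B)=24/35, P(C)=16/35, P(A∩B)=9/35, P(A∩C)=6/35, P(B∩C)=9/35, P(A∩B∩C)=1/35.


P(A∪B∪C) = P(A)+P(B)+P(C) - P(AB)-P(AC)-P(BC) + P(ABC)
= 2/5+24/35+16/35 - 9/35-6/35-9/35 + 1/35
= 31/35

31/35


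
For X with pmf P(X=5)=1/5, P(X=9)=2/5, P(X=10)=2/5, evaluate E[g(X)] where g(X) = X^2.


E[X^2] = sum(g(x)*P(x))
= 25*1/5 + 81*2/5 + 100*2/5
= 387/5

387/5


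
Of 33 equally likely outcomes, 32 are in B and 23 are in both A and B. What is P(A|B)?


P(A|B) = P(A∩B)/P(B) = (23/33)/(32/33) = 23/32

23/32


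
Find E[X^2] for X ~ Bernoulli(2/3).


For Bernoulli: X in {0,1}
E[X^2] = 0^2*(1-2/3) + 1^2*2/3 = 2/3

2/3


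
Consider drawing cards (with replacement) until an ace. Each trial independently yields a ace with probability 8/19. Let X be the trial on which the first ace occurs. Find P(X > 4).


P(X > 4) = P(first 4 trials all fail) = (1-p)^4 = (11/19)^4 = 14641/130321

14641/130321


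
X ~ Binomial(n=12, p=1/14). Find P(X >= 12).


P(X>=12) = P(X=12)
= 1/56693912375296
= 1/56693912375296

1/56693912375296


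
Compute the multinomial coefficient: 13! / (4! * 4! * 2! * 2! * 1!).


13! = 6227020800
Denominator: 4!=24 * 4!=24 * 2!=2 * 2!=2 * 1!=1
Coefficient = 6227020800 / 2304 = 2702700

2702700


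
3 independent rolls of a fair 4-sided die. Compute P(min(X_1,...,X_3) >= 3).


P(min >= 3) = P(all X_i >= 3) = (P(X_1 >= 3))^3
= (2/4)^3 = (1/2)^3 = 1/8

1/8


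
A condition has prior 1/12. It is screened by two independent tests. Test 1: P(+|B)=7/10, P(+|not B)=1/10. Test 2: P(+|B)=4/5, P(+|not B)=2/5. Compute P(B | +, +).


After test 1: P(+) = 7/10*1/12 + 1/10*11/12 = 3/20
P(B|+) = (7/120)/(3/20) = 7/18
After test 2 (use post1 as new prior): P(+) = 4/5*7/18 + 2/5*11/18 = 5/9
P(B|+,+) = (14/45)/(5/9) = 14/25

14/25


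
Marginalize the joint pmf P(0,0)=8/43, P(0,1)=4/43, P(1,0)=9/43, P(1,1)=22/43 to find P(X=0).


P(X=0) = P(0,0)+P(0,1) = 8/43 + 4/43 = 12/43

12/43


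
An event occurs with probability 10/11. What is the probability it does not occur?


P(A') = 1 - P(A) = 1 - 10/11 = 1/11

1/11


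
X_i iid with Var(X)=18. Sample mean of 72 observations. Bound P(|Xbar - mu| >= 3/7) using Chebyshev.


Var(Xbar) = Var(X)/n = 18/72
Chebyshev: P(|Xbar-mu| >= 3/7) <= Var(Xbar)/(3/7)^2 = (1/4)/(9/49) = 49/36
Bound exceeds 1, so trivial bound: 1

1


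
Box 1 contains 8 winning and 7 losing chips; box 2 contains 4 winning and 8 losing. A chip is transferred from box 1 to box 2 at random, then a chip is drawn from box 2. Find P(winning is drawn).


P(transfer winning) = 8/15; P(transfer losing) = 7/15
If winning transferred: Urn II has 5 winning of 13, so P(winning|winning moved) = 5/13
If losing transferred: Urn II has 4 winning of 13, so P(winning|losing moved) = 4/13
By total probability: P(winning) = 8/15*5/13 + 7/15*4/13 = 68/195

68/195


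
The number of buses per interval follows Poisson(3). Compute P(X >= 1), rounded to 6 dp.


P(X>=1) = 1 - P(X<=0) = 1 - (e^(-3)*3^0/0!)
≈ 1 - 0.0497870684 = 0.9502129316
≈ 0.950213

0.950213


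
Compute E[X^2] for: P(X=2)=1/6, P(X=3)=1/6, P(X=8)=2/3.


E[X^2] = sum(x^2 * P(x))
= 4*1/6 + 9*1/6 + 64*2/3
= 269/6

269/6


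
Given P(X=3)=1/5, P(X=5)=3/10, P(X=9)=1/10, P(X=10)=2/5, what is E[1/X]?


E[1/X] = sum(g(x)*P(x))
= 1/3*1/5 + 1/5*3/10 + 1/9*1/10 + 1/10*2/5
= 8/45

8/45


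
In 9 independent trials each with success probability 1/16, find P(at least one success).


P(at least one) = 1 - P(none)
P(none) = (1 - 1/16)^9 = (15/16)^9 = 38443359375/68719476736
P(at least one) = 1 - 38443359375/68719476736 = 30276117361/68719476736

30276117361/68719476736


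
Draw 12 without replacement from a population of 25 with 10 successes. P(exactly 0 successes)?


P(X=0) = C(10,0)*C(15,12) / C(25,12)
= 1*455 / 5200300
= 455/5200300 = 13/148580

13/148580


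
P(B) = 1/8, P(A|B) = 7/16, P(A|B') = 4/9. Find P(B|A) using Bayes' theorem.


P(A) = P(A|B)P(B) + P(A|B')P(B') = 7/16*1/8 + 4/9*7/8 = 511/1152
P(B|A) = P(A|B)P(B)/P(A) = (7/128)/(511/1152) = 9/73

9/73


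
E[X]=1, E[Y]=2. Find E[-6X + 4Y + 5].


E[-6X + 4Y + 5] = -6*E[X] + 4*E[Y] + 5
= (-6)*(1) + (4)*(2) + (5)
= -6 + 8 + 5 = 7

7


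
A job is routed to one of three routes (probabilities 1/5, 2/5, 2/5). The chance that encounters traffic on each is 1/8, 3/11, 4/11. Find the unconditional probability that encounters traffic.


P(A) = P(A|B1)P(B1) + P(A|B2)P(B2) + P(A|B3)P(B3)
= 1/8*1/5 + 3/11*2/5 + 4/11*2/5
= 1/40 + 6/55 + 8/55 = 123/440

123/440


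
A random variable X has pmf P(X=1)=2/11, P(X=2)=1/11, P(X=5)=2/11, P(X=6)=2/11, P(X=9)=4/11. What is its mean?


E[X] = sum(x * P(x))
= 1*2/11 + 2*1/11 + 5*2/11 + 6*2/11 + 9*4/11
= 62/11

62/11


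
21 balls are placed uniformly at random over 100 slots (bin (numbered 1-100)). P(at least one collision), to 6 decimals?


P(all different) = prod((100-i)/100 for i=0..20) = 0.104320
P(at least one match) = 1 - 0.104320 = 0.895680

0.895680


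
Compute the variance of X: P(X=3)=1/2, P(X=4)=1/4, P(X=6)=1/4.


E[X] = 4, E[X^2] = 35/2
Var(X) = E[X^2] - (E[X])^2 = 35/2 - (4)^2 = 3/2

3/2


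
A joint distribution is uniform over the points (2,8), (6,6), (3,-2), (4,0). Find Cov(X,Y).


E[X]=15/4, E[Y]=3, E[XY]=23/2
Cov(X,Y) = E[XY] - E[X]E[Y] = 23/2 - 15/4*3 = 1/4

1/4


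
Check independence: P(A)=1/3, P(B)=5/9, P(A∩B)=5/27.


P(A)*P(B) = 1/3*5/9 = 5/27
P(A∩B) = 5/27, which equals P(A)P(B), so independent

Yes, A and B are independent


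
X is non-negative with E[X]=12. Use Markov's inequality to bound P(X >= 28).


Markov: P(X >= a) <= E[X]/a
P(X >= 28) <= 12/28 = 3/7

3/7


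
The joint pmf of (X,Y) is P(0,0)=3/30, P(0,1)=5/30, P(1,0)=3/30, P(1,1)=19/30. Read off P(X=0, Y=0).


Read from table: P(X=0, Y=0) = 3/30 = 1/10

1/10


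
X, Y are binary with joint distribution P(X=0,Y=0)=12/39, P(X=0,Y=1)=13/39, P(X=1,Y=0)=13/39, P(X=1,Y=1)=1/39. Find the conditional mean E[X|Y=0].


P(Y=0) = 25/39
E[X|Y=0] = (0*12 + 1*13)/25 = 13/25

13/25


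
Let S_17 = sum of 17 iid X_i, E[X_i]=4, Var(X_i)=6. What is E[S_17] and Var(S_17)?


E[S_n] = n*mu = 17*4 = 68
Var(S_n) = n*sigma^2 = 17*6 = 102

E[S_17]=68, Var(S_17)=102


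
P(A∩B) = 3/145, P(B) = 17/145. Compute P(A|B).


P(A|B) = P(A∩B)/P(B) = (3/145)/(17/145) = 3/17

3/17


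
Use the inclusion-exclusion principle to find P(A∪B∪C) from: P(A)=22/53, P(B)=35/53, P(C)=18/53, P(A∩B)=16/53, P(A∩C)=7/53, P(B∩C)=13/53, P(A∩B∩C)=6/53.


P(A∪B∪C) = P(A)+P(B)+P(C) - P(AB)-P(AC)-P(BC) + P(ABC)
= 22/53+35/53+18/53 - 16/53-7/53-13/53 + 6/53
= 45/53

45/53


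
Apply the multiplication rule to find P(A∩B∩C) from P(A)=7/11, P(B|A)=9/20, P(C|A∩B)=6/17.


P(A∩B∩C) = P(A) * P(B|A) * P(C|A∩B)
= 7/11 * 9/20 * 6/17
= 63/220 * 6/17 = 189/1870

189/1870


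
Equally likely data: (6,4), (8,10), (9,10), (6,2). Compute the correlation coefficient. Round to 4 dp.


Cov(X,Y) = 4.3750, Var(X) = 1.6875, Var(Y) = 12.7500
rho = Cov/(sqrt(VarX)*sqrt(VarY)) = 0.9432

0.9432


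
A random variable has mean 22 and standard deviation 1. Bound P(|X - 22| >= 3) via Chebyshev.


k = 3/1 = 3
Chebyshev: P(|X-mu| >= k*sigma) <= 1/k^2 = 1/3^2 = 1/9

1/9


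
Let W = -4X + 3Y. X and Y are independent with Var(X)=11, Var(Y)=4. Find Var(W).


Independence => Cov(X,Y)=0
Var(-4X + 3Y) = (-4)^2*Var(X) + 3^2*Var(Y)
= 16*11 + 9*4 = 212

212


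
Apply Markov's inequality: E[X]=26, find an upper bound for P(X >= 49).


Markov: P(X >= a) <= E[X]/a
P(X >= 49) <= 26/49

26/49


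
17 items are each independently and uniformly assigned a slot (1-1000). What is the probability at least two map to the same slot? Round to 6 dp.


P(all different) = prod((1000-i)/1000 for i=0..16) = 0.872185
P(at least one match) = 1 - 0.872185 = 0.127815

0.127815


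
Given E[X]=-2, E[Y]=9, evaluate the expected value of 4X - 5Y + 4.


E[4X - 5Y + 4] = 4*E[X] - 5*E[Y] + 4
= (4)*(-2) + (-5)*(9) + (4)
= -8 - 45 + 4 = -49

-49


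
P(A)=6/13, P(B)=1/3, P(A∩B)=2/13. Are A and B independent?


P(A)*P(B) = 6/13*1/3 = 2/13
P(A∩B) = 2/13, which equals P(A)P(B), so independent

Yes, A and B are independent


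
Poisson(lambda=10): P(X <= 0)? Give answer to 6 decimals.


P(X<=0) = e^(-10)*10^0/0!
≈ 0.0000453999
≈ 0.000045

0.000045


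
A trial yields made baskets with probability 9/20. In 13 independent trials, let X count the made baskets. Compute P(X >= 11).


P(X>=11) = P(X=11) + P(X=12) + P(X=13)
= 148087220294871/40960000000000000 + 40387423716783/81920000000000000 + 2541865828329/81920000000000000
= 169551865067427/40960000000000000

169551865067427/40960000000000000


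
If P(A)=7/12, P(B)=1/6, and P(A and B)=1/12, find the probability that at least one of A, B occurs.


P(A∪B) = P(A) + P(B) - P(A∩B)
= 7/12 + 1/6 - 1/12 = 2/3

2/3


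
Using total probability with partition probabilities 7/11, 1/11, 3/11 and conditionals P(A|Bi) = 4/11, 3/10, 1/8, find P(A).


P(A) = P(A|B1)P(B1) + P(A|B2)P(B2) + P(A|B3)P(B3)
= 4/11*7/11 + 3/10*1/11 + 1/8*3/11
= 28/121 + 3/110 + 3/88 = 1417/4840

1417/4840


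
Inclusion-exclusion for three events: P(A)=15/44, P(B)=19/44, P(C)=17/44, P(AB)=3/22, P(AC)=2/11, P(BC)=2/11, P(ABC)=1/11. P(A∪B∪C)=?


P(A∪B∪C) = P(A)+P(B)+P(C) - P(AB)-P(AC)-P(BC) + P(ABC)
= 15/44+19/44+17/44 - 3/22-2/11-2/11 + 1/11
= 3/4

3/4


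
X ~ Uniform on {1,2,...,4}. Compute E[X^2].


E[X^2] = (1/4) * sum(x^2 for x=1..4)
= 30/4 = 15/2

15/2


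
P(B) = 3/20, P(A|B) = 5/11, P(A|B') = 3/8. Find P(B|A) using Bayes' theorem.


P(A) = P(A|B)P(B) + P(A|B')P(B') = 5/11*3/20 + 3/8*17/20 = 681/1760
P(B|A) = P(A|B)P(B)/P(A) = (3/44)/(681/1760) = 40/227

40/227


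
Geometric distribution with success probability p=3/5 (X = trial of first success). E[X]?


For geometric (trials until first success), E[X] = 1/p = 1/(3/5) = 5/3

5/3


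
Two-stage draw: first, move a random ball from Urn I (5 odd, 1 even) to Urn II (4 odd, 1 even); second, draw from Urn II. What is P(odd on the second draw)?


P(transfer odd) = 5/6; P(transfer even) = 1/6
If odd transferred: Urn II has 5 odd of 6, so P(odd|odd moved) = 5/6
If even transferred: Urn II has 4 odd of 6, so P(odd|even moved) = 2/3
By total probability: P(odd) = 5/6*5/6 + 1/6*2/3 = 29/36

29/36


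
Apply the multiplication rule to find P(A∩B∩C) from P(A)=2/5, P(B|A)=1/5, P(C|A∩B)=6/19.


P(A∩B∩C) = P(A) * P(B|A) * P(C|A∩B)
= 2/5 * 1/5 * 6/19
= 2/25 * 6/19 = 12/475

12/475


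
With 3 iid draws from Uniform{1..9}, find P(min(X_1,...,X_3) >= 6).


P(min >= 6) = P(all X_i >= 6) = (P(X_1 >= 6))^3
= (4/9)^3 = 64/729

64/729


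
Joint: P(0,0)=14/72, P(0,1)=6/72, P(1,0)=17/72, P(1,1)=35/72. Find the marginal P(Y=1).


P(Y=1) = P(0,1)+P(1,1) = 6/72 + 35/72 = 41/72

41/72


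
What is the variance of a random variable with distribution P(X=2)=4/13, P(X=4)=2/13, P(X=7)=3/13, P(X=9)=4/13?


E[X] = 73/13, E[X^2] = 519/13
Var(X) = E[X^2] - (E[X])^2 = 519/13 - (73/13)^2 = 1418/169

1418/169


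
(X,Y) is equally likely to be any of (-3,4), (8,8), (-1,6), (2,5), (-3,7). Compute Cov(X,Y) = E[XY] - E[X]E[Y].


E[X]=3/5, E[Y]=6, E[XY]=7
Cov(X,Y) = E[XY] - E[X]E[Y] = 7 - 3/5*6 = 17/5

17/5


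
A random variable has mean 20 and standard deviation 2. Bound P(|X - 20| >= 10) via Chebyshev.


k = 10/2 = 5
Chebyshev: P(|X-mu| >= k*sigma) <= 1/k^2 = 1/5^2 = 1/25

1/25


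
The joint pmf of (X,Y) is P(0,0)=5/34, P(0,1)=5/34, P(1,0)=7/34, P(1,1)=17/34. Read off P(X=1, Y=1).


Read from table: P(X=1, Y=1) = 17/34 = 1/2

1/2


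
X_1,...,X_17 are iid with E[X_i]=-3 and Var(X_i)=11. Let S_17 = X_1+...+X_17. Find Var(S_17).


By independence, Var(S_n) = n*Var(X_1) = 17*11 = 187

187


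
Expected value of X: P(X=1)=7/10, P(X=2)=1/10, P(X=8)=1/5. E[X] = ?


E[X] = sum(x * P(x))
= 1*7/10 + 2*1/10 + 8*1/5
= 5/2

5/2


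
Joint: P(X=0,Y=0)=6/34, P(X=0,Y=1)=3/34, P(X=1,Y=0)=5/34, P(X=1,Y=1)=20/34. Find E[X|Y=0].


P(Y=0) = 11/34
E[X|Y=0] = (0*6 + 1*5)/11 = 5/11

5/11


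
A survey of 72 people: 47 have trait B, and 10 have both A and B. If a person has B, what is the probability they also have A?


P(A|B) = P(A∩B)/P(B) = (10/72)/(47/72) = 10/47

10/47


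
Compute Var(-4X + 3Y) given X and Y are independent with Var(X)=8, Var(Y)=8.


Independence => Cov(X,Y)=0
Var(-4X + 3Y) = (-4)^2*Var(X) + 3^2*Var(Y)
= 16*8 + 9*8 = 200

200


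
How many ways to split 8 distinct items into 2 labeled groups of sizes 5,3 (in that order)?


8! = 40320
Denominator: 5!=120 * 3!=6
Coefficient = 40320 / 720 = 56

56


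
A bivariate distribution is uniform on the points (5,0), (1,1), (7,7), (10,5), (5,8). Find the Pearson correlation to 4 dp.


Cov(X,Y) = 4.4800, Var(X) = 8.6400, Var(Y) = 10.1600
rho = Cov/(sqrt(VarX)*sqrt(VarY)) = 0.4782

0.4782


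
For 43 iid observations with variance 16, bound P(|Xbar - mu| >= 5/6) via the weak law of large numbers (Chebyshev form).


Var(Xbar) = Var(X)/n = 16/43
Chebyshev: P(|Xbar-mu| >= 5/6) <= Var(Xbar)/(5/6)^2 = (16/43)/(25/36) = 576/1075

576/1075


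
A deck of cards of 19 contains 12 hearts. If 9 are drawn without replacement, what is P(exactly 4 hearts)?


P(X=4) = C(12,4)*C(7,5) / C(19,9)
= 495*21 / 92378
= 10395/92378 = 945/8398

945/8398


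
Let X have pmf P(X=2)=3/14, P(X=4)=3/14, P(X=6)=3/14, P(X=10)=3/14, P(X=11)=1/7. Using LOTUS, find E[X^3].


E[X^3] = sum(g(x)*P(x))
= 8*3/14 + 64*3/14 + 216*3/14 + 1000*3/14 + 1331*1/7
= 3263/7

3263/7


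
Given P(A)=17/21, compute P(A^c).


P(A') = 1 - P(A) = 1 - 17/21 = 4/21

4/21


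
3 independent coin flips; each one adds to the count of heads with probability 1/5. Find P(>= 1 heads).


P(at least one) = 1 - P(none)
P(none) = (1 - 1/5)^3 = (4/5)^3 = 64/125
P(at least one) = 1 - 64/125 = 61/125

61/125


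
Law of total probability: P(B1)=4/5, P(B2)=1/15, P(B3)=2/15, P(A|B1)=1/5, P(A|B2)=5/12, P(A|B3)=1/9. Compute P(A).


P(A) = P(A|B1)P(B1) + P(A|B2)P(B2) + P(A|B3)P(B3)
= 1/5*4/5 + 5/12*1/15 + 1/9*2/15
= 4/25 + 1/36 + 2/135 = 547/2700

547/2700


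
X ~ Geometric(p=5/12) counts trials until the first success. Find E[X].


For geometric (trials until first success), E[X] = 1/p = 1/(5/12) = 12/5

12/5


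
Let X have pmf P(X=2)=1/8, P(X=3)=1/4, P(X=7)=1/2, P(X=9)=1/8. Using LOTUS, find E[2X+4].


E[2X+4] = sum(g(x)*P(x))
= 8*1/8 + 10*1/4 + 18*1/2 + 22*1/8
= 61/4

61/4


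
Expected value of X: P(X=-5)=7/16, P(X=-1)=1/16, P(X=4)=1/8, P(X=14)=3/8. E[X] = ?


E[X] = sum(x * P(x))
= -5*7/16 - 1*1/16 + 4*1/8 + 14*3/8
= 7/2

7/2


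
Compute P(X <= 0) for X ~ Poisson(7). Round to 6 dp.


P(X<=0) = e^(-7)*7^0/0!
≈ 0.0009118820
≈ 0.000912

0.000912


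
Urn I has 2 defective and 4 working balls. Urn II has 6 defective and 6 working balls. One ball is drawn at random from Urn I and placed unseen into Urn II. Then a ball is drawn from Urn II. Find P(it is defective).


P(transfer defective) = 2/6 = 1/3; P(transfer working) = 2/3
If defective transferred: Urn II has 7 defective of 13, so P(defective|defective moved) = 7/13
If working transferred: Urn II has 6 defective of 13, so P(defective|working moved) = 6/13
By total probability: P(defective) = 1/3*7/13 + 2/3*6/13 = 19/39

19/39


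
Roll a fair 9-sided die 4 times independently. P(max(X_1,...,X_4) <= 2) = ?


P(max <= 2) = P(all X_i <= 2) = (P(X_1 <= 2))^4
= (2/9)^4 = 16/6561

16/6561


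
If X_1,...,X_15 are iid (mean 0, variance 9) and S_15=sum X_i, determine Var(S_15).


By independence, Var(S_n) = n*Var(X_1) = 15*9 = 135

135


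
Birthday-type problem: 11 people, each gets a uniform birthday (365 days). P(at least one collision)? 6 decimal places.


P(all different) = prod((365-i)/365 for i=0..10) = 0.858859
P(at least one match) = 1 - 0.858859 = 0.141141

0.141141


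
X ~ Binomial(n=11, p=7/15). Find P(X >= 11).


P(X>=11) = P(X=11)
= 1977326743/8649755859375
= 1977326743/8649755859375

1977326743/8649755859375


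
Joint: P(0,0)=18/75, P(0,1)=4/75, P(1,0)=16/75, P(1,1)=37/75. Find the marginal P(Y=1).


P(Y=1) = P(0,1)+P(1,1) = 4/75 + 37/75 = 41/75

41/75


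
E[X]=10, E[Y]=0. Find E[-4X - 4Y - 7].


E[-4X - 4Y - 7] = -4*E[X] - 4*E[Y] - 7
= (-4)*(10) + (-4)*(0) + (-7)
= -40 + 0 - 7 = -47

-47


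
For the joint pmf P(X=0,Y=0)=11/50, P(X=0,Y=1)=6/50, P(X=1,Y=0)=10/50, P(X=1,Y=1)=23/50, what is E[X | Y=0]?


P(Y=0) = 21/50
E[X|Y=0] = (0*11 + 1*10)/21 = 10/21

10/21


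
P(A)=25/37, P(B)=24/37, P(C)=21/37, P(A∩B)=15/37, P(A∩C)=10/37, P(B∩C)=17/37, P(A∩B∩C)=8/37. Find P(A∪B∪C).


P(A∪B∪C) = P(A)+P(B)+P(C) - P(AB)-P(AC)-P(BC) + P(ABC)
= 25/37+24/37+21/37 - 15/37-10/37-17/37 + 8/37
= 36/37

36/37


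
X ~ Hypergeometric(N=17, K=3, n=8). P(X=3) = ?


P(X=3) = C(3,3)*C(14,5) / C(17,8)
= 1*2002 / 24310
= 2002/24310 = 7/85

7/85


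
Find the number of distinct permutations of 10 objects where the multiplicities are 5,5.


10! = 3628800
Denominator: 5!=120 * 5!=120
Coefficient = 3628800 / 14400 = 252

252


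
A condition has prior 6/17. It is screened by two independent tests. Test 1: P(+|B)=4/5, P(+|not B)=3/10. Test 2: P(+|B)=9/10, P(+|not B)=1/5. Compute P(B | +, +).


After test 1: P(+) = 4/5*6/17 + 3/10*11/17 = 81/170
P(B|+) = (24/85)/(81/170) = 16/27
After test 2 (use post1 as new prior): P(+) = 9/10*16/27 + 1/5*11/27 = 83/135
P(B|+,+) = (8/15)/(83/135) = 72/83

72/83


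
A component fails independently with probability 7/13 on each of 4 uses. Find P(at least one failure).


P(at least one) = 1 - P(none)
P(none) = (1 - 7/13)^4 = (6/13)^4 = 1296/28561
P(at least one) = 1 - 1296/28561 = 27265/28561

27265/28561


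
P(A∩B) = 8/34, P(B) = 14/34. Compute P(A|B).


P(A|B) = P(A∩B)/P(B) = (8/34)/(14/34) = 8/14 = 4/7

4/7


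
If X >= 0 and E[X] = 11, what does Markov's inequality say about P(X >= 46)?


Markov: P(X >= a) <= E[X]/a
P(X >= 46) <= 11/46

11/46


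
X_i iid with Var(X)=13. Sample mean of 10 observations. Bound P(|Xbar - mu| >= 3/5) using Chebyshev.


Var(Xbar) = Var(X)/n = 13/10
Chebyshev: P(|Xbar-mu| >= 3/5) <= Var(Xbar)/(3/5)^2 = (13/10)/(9/25) = 65/18
Bound exceeds 1, so trivial bound: 1

1


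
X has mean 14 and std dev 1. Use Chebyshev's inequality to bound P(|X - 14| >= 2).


k = 2/1 = 2
Chebyshev: P(|X-mu| >= k*sigma) <= 1/k^2 = 1/2^2 = 1/4

1/4


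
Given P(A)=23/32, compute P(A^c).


P(A') = 1 - P(A) = 1 - 23/32 = 9/32

9/32


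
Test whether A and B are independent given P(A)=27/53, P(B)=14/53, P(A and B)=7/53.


P(A)*P(B) = 27/53*14/53 = 378/2809
P(A∩B) = 7/53 != 378/2809, so not independent

No, A and B are not independent


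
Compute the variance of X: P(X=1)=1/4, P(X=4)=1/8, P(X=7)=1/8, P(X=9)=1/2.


E[X] = 49/8, E[X^2] = 391/8
Var(X) = E[X^2] - (E[X])^2 = 391/8 - (49/8)^2 = 727/64

727/64


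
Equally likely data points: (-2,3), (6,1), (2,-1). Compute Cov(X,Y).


E[X]=2, E[Y]=1, E[XY]=-2/3
Cov(X,Y) = E[XY] - E[X]E[Y] = -2/3 - 2*1 = -8/3

-8/3


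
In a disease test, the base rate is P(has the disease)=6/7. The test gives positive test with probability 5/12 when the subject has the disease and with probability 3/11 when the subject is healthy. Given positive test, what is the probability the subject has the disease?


P(A) = P(A|B)P(B) + P(A|B')P(B') = 5/12*6/7 + 3/11*1/7 = 61/154
P(B|A) = P(A|B)P(B)/P(A) = (5/14)/(61/154) = 55/61

55/61


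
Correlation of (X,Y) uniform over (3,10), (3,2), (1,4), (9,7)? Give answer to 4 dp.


Cov(X,Y) = 2.7500, Var(X) = 9.0000, Var(Y) = 9.1875
rho = Cov/(sqrt(VarX)*sqrt(VarY)) = 0.3024

0.3024


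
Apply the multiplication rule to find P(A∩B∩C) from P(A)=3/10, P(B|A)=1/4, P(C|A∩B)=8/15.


P(A∩B∩C) = P(A) * P(B|A) * P(C|A∩B)
= 3/10 * 1/4 * 8/15
= 3/40 * 8/15 = 1/25

1/25


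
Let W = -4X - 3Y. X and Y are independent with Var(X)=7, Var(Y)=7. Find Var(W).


Independence => Cov(X,Y)=0
Var(-4X - 3Y) = (-4)^2*Var(X) + (-3)^2*Var(Y)
= 16*7 + 9*7 = 175

175


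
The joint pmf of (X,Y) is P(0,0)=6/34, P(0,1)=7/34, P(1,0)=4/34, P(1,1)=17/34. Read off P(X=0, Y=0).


Read from table: P(X=0, Y=0) = 6/34 = 3/17

3/17


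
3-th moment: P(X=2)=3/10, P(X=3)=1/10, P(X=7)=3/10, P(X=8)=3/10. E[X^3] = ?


E[X^3] = sum(x^3 * P(x))
= 8*3/10 + 27*1/10 + 343*3/10 + 512*3/10
= 1308/5

1308/5


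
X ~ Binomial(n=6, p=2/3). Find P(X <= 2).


P(X<=2) = P(X=0) + P(X=1) + P(X=2)
= 1/729 + 4/243 + 20/243
= 73/729

73/729


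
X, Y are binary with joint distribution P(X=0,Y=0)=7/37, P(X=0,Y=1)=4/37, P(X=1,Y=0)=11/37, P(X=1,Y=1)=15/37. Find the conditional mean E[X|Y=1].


P(Y=1) = 19/37
E[X|Y=1] = (0*4 + 1*15)/19 = 15/19

15/19


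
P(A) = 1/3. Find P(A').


P(A') = 1 - P(A) = 1 - 1/3 = 2/3

2/3


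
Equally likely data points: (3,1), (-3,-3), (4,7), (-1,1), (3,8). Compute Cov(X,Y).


E[X]=6/5, E[Y]=14/5, E[XY]=63/5
Cov(X,Y) = E[XY] - E[X]E[Y] = 63/5 - 6/5*14/5 = 231/25

231/25


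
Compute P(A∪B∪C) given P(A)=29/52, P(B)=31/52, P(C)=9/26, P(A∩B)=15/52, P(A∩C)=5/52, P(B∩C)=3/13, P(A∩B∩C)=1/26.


P(A∪B∪C) = P(A)+P(B)+P(C) - P(AB)-P(AC)-P(BC) + P(ABC)
= 29/52+31/52+9/26 - 15/52-5/52-3/13 + 1/26
= 12/13

12/13


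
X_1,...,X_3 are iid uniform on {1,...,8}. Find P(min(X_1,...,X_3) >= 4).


P(min >= 4) = P(all X_i >= 4) = (P(X_1 >= 4))^3
= (5/8)^3 = 125/512

125/512


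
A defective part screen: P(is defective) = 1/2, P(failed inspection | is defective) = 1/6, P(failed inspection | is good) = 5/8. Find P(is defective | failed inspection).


P(A) = P(A|B)P(B) + P(A|B')P(B') = 1/6*1/2 + 5/8*1/2 = 19/48
P(B|A) = P(A|B)P(B)/P(A) = (1/12)/(19/48) = 4/19

4/19


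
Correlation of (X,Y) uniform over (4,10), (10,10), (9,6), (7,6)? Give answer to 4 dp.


Cov(X,Y) = -1.0000, Var(X) = 5.2500, Var(Y) = 4.0000
rho = Cov/(sqrt(VarX)*sqrt(VarY)) = -0.2182

-0.2182


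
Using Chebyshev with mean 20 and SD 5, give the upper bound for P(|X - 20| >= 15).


k = 15/5 = 3
Chebyshev: P(|X-mu| >= k*sigma) <= 1/k^2 = 1/3^2 = 1/9

1/9


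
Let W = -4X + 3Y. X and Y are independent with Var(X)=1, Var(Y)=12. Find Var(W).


Independence => Cov(X,Y)=0
Var(-4X + 3Y) = (-4)^2*Var(X) + 3^2*Var(Y)
= 16*1 + 9*12 = 124

124


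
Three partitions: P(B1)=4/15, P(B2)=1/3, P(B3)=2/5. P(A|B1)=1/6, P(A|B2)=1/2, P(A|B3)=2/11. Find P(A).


P(A) = P(A|B1)P(B1) + P(A|B2)P(B2) + P(A|B3)P(B3)
= 1/6*4/15 + 1/2*1/3 + 2/11*2/5
= 2/45 + 1/6 + 4/55 = 281/990

281/990


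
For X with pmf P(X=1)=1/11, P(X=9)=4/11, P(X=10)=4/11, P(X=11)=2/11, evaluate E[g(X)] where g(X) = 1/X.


E[1/X] = sum(g(x)*P(x))
= 1*1/11 + 1/9*4/11 + 1/10*4/11 + 1/11*2/11
= 1003/5445

1003/5445


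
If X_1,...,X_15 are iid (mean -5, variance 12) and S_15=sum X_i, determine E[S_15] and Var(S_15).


E[S_n] = n*mu = 15*-5 = -75
Var(S_n) = n*sigma^2 = 15*12 = 180

E[S_15]=-75, Var(S_15)=180


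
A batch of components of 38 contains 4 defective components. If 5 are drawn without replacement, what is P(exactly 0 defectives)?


P(X=0) = C(4,0)*C(34,5) / C(38,5)
= 1*278256 / 501942
= 278256/501942 = 2728/4921

2728/4921


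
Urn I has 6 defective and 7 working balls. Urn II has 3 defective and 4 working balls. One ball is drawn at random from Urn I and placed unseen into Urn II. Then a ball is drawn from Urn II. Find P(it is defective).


P(transfer defective) = 6/13; P(transfer working) = 7/13
If defective transferred: Urn II has 4 defective of 8, so P(defective|defective moved) = 1/2
If working transferred: Urn II has 3 defective of 8, so P(defective|working moved) = 3/8
By total probability: P(defective) = 6/13*1/2 + 7/13*3/8 = 45/104

45/104


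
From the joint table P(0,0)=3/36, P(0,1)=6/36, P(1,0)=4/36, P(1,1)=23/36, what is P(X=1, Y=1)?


Read from table: P(X=1, Y=1) = 23/36

23/36


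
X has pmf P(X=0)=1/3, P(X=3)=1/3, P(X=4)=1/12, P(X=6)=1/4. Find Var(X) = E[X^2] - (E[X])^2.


E[X] = 17/6, E[X^2] = 40/3
Var(X) = E[X^2] - (E[X])^2 = 40/3 - (17/6)^2 = 191/36

191/36


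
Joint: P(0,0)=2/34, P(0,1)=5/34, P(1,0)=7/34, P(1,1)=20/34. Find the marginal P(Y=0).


P(Y=0) = P(0,0)+P(1,0) = 2/34 + 7/34 = 9/34

9/34


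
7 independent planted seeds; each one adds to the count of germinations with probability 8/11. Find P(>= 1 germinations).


P(at least one) = 1 - P(none)
P(none) = (1 - 8/11)^7 = (3/11)^7 = 2187/19487171
P(at least one) = 1 - 2187/19487171 = 19484984/19487171

19484984/19487171


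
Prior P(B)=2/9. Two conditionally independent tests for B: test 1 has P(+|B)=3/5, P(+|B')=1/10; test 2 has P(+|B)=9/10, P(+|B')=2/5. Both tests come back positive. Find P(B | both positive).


After test 1: P(+) = 3/5*2/9 + 1/10*7/9 = 19/90
P(B|+) = (2/15)/(19/90) = 12/19
After test 2 (use post1 as new prior): P(+) = 9/10*12/19 + 2/5*7/19 = 68/95
P(B|+,+) = (54/95)/(68/95) = 27/34

27/34


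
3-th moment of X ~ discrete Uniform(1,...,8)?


E[X^3] = (1/8) * sum(x^3 for x=1..8)
= 1296/8 = 162

162


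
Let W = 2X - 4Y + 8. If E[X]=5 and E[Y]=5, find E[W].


E[2X - 4Y + 8] = 2*E[X] - 4*E[Y] + 8
= (2)*(5) + (-4)*(5) + (8)
= 10 - 20 + 8 = -2

-2


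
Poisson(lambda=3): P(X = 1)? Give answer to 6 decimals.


P(X=1) = e^(-3) * 3^1 / 1!
≈ 0.04978706837 * 3 / 1
≈ 0.149361

0.149361


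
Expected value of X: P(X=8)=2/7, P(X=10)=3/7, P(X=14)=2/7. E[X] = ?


E[X] = sum(x * P(x))
= 8*2/7 + 10*3/7 + 14*2/7
= 74/7

74/7


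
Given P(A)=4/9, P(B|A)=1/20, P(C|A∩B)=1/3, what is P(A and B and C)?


P(A∩B∩C) = P(A) * P(B|A) * P(C|A∩B)
= 4/9 * 1/20 * 1/3
= 1/45 * 1/3 = 1/135

1/135


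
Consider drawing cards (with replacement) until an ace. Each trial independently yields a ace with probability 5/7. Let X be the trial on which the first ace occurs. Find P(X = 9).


P(X=9) = (1-p)^8 * p = (2/7)^8 * 5/7
= 256/5764801 * 5/7 = 1280/40353607

1280/40353607
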